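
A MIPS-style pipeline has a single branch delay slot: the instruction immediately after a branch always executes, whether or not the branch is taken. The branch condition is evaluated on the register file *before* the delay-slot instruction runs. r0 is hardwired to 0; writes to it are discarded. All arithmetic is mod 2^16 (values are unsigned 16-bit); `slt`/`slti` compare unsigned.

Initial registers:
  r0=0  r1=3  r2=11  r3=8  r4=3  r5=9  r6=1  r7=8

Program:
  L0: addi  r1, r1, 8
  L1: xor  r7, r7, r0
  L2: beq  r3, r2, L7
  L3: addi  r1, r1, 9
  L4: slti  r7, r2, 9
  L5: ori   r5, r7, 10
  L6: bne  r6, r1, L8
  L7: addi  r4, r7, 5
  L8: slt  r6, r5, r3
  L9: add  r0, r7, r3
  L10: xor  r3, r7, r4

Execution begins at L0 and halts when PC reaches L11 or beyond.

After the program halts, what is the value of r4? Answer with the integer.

5

#0 addi  r1, r1, 8 ; 0/11/11/8/3/9/1/8
#1 xor  r7, r7, r0 ; 0/11/11/8/3/9/1/8
#2 beq  r3, r2, L7 ; 0/11/11/8/3/9/1/8 ; →fallthru
#3 addi  r1, r1, 9 ; 0/20/11/8/3/9/1/8
#4 slti  r7, r2, 9 ; 0/20/11/8/3/9/1/0
#5 ori   r5, r7, 10 ; 0/20/11/8/3/10/1/0
#6 bne  r6, r1, L8 ; 0/20/11/8/3/10/1/0 ; →target
#7 addi  r4, r7, 5 ; 0/20/11/8/5/10/1/0
#8 slt  r6, r5, r3 ; 0/20/11/8/5/10/0/0
#9 add  r0, r7, r3 ; 0/20/11/8/5/10/0/0
#10 xor  r3, r7, r4 ; 0/20/11/5/5/10/0/0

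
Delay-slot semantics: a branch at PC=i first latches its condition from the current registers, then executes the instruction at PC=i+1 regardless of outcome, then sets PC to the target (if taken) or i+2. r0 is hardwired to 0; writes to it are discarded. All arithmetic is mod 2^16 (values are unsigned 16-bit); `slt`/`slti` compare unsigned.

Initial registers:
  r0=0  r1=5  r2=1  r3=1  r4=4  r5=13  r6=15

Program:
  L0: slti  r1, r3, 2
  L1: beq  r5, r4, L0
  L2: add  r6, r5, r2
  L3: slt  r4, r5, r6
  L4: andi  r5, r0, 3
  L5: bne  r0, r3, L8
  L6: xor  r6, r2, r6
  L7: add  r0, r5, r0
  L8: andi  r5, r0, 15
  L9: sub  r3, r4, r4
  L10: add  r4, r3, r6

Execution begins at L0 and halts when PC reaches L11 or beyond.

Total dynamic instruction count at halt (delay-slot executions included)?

10

#0 slti  r1, r3, 2 ; 0/1/1/1/4/13/15
#1 beq  r5, r4, L0 ; 0/1/1/1/4/13/15 ; →fallthru
#2 add  r6, r5, r2 ; 0/1/1/1/4/13/14
#3 slt  r4, r5, r6 ; 0/1/1/1/1/13/14
#4 andi  r5, r0, 3 ; 0/1/1/1/1/0/14
#5 bne  r0, r3, L8 ; 0/1/1/1/1/0/14 ; →target
#6 xor  r6, r2, r6 ; 0/1/1/1/1/0/15
#8 andi  r5, r0, 15 ; 0/1/1/1/1/0/15
#9 sub  r3, r4, r4 ; 0/1/1/0/1/0/15
#10 add  r4, r3, r6 ; 0/1/1/0/15/0/15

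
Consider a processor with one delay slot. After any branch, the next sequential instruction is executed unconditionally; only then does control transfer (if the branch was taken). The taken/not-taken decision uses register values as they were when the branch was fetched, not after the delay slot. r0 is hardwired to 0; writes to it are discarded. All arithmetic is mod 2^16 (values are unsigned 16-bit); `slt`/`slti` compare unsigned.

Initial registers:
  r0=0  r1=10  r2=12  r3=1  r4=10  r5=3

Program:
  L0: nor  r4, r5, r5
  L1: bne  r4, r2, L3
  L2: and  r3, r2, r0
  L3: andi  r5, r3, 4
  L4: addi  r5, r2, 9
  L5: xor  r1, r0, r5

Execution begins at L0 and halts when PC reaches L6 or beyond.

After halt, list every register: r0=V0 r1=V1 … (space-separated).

PC=0  nor  r4, r5, r5        | r0=0 r1=10 r2=12 r3=1 r4=65532 r5=3
PC=1  bne  r4, r2, L3        | r0=0 r1=10 r2=12 r3=1 r4=65532 r5=3  [TAKEN]
PC=2  and  r3, r2, r0        | r0=0 r1=10 r2=12 r3=0 r4=65532 r5=3
PC=3  andi  r5, r3, 4        | r0=0 r1=10 r2=12 r3=0 r4=65532 r5=0
PC=4  addi  r5, r2, 9        | r0=0 r1=10 r2=12 r3=0 r4=65532 r5=21
PC=5  xor  r1, r0, r5        | r0=0 r1=21 r2=12 r3=0 r4=65532 r5=21

r0=0 r1=21 r2=12 r3=0 r4=65532 r5=21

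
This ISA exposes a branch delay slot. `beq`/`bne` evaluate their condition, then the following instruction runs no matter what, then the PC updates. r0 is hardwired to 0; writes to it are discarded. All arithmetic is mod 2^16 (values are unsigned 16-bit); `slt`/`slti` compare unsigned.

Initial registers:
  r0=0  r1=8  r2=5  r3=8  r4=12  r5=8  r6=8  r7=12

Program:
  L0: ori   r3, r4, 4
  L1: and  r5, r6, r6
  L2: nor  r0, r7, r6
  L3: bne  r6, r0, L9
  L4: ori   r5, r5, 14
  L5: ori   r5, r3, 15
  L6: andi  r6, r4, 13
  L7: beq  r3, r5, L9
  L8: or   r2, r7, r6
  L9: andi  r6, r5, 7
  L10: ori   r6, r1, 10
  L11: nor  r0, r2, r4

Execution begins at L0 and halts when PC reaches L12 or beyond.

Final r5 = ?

14

  step pc=0: ori   r3, r4, 4  regs=(0,8,5,12,12,8,8,12)
  step pc=1: and  r5, r6, r6  regs=(0,8,5,12,12,8,8,12)
  step pc=2: nor  r0, r7, r6  regs=(0,8,5,12,12,8,8,12)
  step pc=3: bne  r6, r0, L9  cond=T  regs=(0,8,5,12,12,8,8,12)
  step pc=4: ori   r5, r5, 14  regs=(0,8,5,12,12,14,8,12)
  step pc=9: andi  r6, r5, 7  regs=(0,8,5,12,12,14,6,12)
  step pc=10: ori   r6, r1, 10  regs=(0,8,5,12,12,14,10,12)
  step pc=11: nor  r0, r2, r4  regs=(0,8,5,12,12,14,10,12)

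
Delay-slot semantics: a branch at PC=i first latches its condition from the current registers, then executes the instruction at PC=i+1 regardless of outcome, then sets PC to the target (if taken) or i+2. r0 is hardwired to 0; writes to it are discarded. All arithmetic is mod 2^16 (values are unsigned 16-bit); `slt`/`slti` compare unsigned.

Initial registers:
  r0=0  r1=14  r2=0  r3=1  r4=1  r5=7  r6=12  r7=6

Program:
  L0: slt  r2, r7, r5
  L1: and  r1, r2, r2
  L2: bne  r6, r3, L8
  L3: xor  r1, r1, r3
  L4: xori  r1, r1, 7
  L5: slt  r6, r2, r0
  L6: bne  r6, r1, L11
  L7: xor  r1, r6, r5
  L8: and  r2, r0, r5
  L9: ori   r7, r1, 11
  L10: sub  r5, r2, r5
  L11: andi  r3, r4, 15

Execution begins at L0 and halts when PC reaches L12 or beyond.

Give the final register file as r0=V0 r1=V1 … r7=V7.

#0 slt  r2, r7, r5 ; 0/14/1/1/1/7/12/6
#1 and  r1, r2, r2 ; 0/1/1/1/1/7/12/6
#2 bne  r6, r3, L8 ; 0/1/1/1/1/7/12/6 ; →target
#3 xor  r1, r1, r3 ; 0/0/1/1/1/7/12/6
#8 and  r2, r0, r5 ; 0/0/0/1/1/7/12/6
#9 ori   r7, r1, 11 ; 0/0/0/1/1/7/12/11
#10 sub  r5, r2, r5 ; 0/0/0/1/1/65529/12/11
#11 andi  r3, r4, 15 ; 0/0/0/1/1/65529/12/11

r0=0 r1=0 r2=0 r3=1 r4=1 r5=65529 r6=12 r7=11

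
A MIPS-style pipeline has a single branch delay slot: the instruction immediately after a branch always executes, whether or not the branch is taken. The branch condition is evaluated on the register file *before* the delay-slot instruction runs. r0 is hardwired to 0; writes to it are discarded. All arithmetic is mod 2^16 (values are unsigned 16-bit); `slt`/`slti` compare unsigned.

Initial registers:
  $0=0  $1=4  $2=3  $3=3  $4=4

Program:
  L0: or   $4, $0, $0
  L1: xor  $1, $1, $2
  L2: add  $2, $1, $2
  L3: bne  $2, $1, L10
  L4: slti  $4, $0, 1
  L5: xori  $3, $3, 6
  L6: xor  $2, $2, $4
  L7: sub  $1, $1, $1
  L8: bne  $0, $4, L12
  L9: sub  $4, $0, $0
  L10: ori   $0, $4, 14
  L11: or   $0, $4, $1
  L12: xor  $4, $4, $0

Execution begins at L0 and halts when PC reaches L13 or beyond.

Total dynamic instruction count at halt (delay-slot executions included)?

8

[0] or   $4, $0, $0  →  {$0:0, $1:4, $2:3, $3:3, $4:0}
[1] xor  $1, $1, $2  →  {$0:0, $1:7, $2:3, $3:3, $4:0}
[2] add  $2, $1, $2  →  {$0:0, $1:7, $2:10, $3:3, $4:0}
[3] bne  $2, $1, L10  →  {$0:0, $1:7, $2:10, $3:3, $4:0}  ⟨branch taken⟩
[4] slti  $4, $0, 1  →  {$0:0, $1:7, $2:10, $3:3, $4:1}
[10] ori   $0, $4, 14  →  {$0:0, $1:7, $2:10, $3:3, $4:1}
[11] or   $0, $4, $1  →  {$0:0, $1:7, $2:10, $3:3, $4:1}
[12] xor  $4, $4, $0  →  {$0:0, $1:7, $2:10, $3:3, $4:1}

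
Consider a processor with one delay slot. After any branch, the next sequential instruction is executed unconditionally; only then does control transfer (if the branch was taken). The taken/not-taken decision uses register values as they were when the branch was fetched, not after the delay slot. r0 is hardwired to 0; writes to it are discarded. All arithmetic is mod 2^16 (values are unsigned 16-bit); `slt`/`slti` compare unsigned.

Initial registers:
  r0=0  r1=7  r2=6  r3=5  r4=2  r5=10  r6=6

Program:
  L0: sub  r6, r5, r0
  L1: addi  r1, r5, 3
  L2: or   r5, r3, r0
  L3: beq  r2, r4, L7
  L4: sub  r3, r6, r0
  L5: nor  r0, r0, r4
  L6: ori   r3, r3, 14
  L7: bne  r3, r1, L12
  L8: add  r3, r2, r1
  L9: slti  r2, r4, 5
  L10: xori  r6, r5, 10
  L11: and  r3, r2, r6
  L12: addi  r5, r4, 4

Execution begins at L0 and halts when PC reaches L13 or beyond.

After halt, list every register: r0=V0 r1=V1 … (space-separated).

[0] sub  r6, r5, r0  →  {r0:0, r1:7, r2:6, r3:5, r4:2, r5:10, r6:10}
[1] addi  r1, r5, 3  →  {r0:0, r1:13, r2:6, r3:5, r4:2, r5:10, r6:10}
[2] or   r5, r3, r0  →  {r0:0, r1:13, r2:6, r3:5, r4:2, r5:5, r6:10}
[3] beq  r2, r4, L7  →  {r0:0, r1:13, r2:6, r3:5, r4:2, r5:5, r6:10}  ⟨branch fallthrough⟩
[4] sub  r3, r6, r0  →  {r0:0, r1:13, r2:6, r3:10, r4:2, r5:5, r6:10}
[5] nor  r0, r0, r4  →  {r0:0, r1:13, r2:6, r3:10, r4:2, r5:5, r6:10}
[6] ori   r3, r3, 14  →  {r0:0, r1:13, r2:6, r3:14, r4:2, r5:5, r6:10}
[7] bne  r3, r1, L12  →  {r0:0, r1:13, r2:6, r3:14, r4:2, r5:5, r6:10}  ⟨branch taken⟩
[8] add  r3, r2, r1  →  {r0:0, r1:13, r2:6, r3:19, r4:2, r5:5, r6:10}
[12] addi  r5, r4, 4  →  {r0:0, r1:13, r2:6, r3:19, r4:2, r5:6, r6:10}

r0=0 r1=13 r2=6 r3=19 r4=2 r5=6 r6=10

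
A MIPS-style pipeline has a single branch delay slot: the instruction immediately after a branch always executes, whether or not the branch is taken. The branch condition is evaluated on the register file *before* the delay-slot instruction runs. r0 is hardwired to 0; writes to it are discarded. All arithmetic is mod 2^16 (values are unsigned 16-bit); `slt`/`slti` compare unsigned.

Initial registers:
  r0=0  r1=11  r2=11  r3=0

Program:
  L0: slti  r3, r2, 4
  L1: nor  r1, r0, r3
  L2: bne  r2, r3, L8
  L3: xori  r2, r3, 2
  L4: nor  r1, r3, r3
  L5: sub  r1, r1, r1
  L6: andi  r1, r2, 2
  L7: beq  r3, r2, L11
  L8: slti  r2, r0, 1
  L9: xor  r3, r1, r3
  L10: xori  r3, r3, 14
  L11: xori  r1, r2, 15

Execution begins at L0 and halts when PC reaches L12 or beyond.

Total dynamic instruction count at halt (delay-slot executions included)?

#0 slti  r3, r2, 4 ; 0/11/11/0
#1 nor  r1, r0, r3 ; 0/65535/11/0
#2 bne  r2, r3, L8 ; 0/65535/11/0 ; →target
#3 xori  r2, r3, 2 ; 0/65535/2/0
#8 slti  r2, r0, 1 ; 0/65535/1/0
#9 xor  r3, r1, r3 ; 0/65535/1/65535
#10 xori  r3, r3, 14 ; 0/65535/1/65521
#11 xori  r1, r2, 15 ; 0/14/1/65521

8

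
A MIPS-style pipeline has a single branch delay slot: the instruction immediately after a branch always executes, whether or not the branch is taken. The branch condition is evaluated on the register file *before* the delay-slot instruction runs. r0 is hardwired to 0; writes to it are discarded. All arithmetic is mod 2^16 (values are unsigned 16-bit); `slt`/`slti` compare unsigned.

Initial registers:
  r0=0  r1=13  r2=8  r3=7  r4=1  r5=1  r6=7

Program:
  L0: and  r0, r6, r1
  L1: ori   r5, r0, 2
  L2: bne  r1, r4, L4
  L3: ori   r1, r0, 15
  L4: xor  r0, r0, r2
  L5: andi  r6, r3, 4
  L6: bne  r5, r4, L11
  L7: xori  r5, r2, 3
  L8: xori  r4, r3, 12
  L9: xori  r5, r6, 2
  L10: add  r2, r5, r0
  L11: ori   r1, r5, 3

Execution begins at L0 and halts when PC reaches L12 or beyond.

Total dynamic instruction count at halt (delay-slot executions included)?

9

[0] and  r0, r6, r1  →  {r0:0, r1:13, r2:8, r3:7, r4:1, r5:1, r6:7}
[1] ori   r5, r0, 2  →  {r0:0, r1:13, r2:8, r3:7, r4:1, r5:2, r6:7}
[2] bne  r1, r4, L4  →  {r0:0, r1:13, r2:8, r3:7, r4:1, r5:2, r6:7}  ⟨branch taken⟩
[3] ori   r1, r0, 15  →  {r0:0, r1:15, r2:8, r3:7, r4:1, r5:2, r6:7}
[4] xor  r0, r0, r2  →  {r0:0, r1:15, r2:8, r3:7, r4:1, r5:2, r6:7}
[5] andi  r6, r3, 4  →  {r0:0, r1:15, r2:8, r3:7, r4:1, r5:2, r6:4}
[6] bne  r5, r4, L11  →  {r0:0, r1:15, r2:8, r3:7, r4:1, r5:2, r6:4}  ⟨branch taken⟩
[7] xori  r5, r2, 3  →  {r0:0, r1:15, r2:8, r3:7, r4:1, r5:11, r6:4}
[11] ori   r1, r5, 3  →  {r0:0, r1:11, r2:8, r3:7, r4:1, r5:11, r6:4}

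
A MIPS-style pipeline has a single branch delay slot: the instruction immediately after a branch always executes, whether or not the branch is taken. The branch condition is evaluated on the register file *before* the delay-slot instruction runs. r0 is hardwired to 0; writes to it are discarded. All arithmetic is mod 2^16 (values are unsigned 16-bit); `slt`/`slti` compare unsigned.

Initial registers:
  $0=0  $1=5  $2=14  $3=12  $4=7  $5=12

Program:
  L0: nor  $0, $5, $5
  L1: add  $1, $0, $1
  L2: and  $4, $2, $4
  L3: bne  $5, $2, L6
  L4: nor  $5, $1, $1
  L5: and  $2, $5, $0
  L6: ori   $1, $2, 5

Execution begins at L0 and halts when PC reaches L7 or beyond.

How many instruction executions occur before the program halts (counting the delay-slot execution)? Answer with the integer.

6

[0] nor  $0, $5, $5  →  {$0:0, $1:5, $2:14, $3:12, $4:7, $5:12}
[1] add  $1, $0, $1  →  {$0:0, $1:5, $2:14, $3:12, $4:7, $5:12}
[2] and  $4, $2, $4  →  {$0:0, $1:5, $2:14, $3:12, $4:6, $5:12}
[3] bne  $5, $2, L6  →  {$0:0, $1:5, $2:14, $3:12, $4:6, $5:12}  ⟨branch taken⟩
[4] nor  $5, $1, $1  →  {$0:0, $1:5, $2:14, $3:12, $4:6, $5:65530}
[6] ori   $1, $2, 5  →  {$0:0, $1:15, $2:14, $3:12, $4:6, $5:65530}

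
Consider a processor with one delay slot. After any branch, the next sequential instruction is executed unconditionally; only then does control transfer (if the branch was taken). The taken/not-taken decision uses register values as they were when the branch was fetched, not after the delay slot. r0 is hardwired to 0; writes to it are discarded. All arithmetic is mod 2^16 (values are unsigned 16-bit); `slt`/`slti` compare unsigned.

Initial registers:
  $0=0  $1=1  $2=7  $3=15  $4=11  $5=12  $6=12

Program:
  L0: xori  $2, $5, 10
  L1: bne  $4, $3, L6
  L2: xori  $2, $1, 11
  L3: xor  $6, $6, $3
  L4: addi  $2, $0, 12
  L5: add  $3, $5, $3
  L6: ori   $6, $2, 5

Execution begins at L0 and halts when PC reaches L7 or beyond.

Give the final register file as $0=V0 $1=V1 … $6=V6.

$0=0 $1=1 $2=10 $3=15 $4=11 $5=12 $6=15

[0] xori  $2, $5, 10  →  {$0:0, $1:1, $2:6, $3:15, $4:11, $5:12, $6:12}
[1] bne  $4, $3, L6  →  {$0:0, $1:1, $2:6, $3:15, $4:11, $5:12, $6:12}  ⟨branch taken⟩
[2] xori  $2, $1, 11  →  {$0:0, $1:1, $2:10, $3:15, $4:11, $5:12, $6:12}
[6] ori   $6, $2, 5  →  {$0:0, $1:1, $2:10, $3:15, $4:11, $5:12, $6:15}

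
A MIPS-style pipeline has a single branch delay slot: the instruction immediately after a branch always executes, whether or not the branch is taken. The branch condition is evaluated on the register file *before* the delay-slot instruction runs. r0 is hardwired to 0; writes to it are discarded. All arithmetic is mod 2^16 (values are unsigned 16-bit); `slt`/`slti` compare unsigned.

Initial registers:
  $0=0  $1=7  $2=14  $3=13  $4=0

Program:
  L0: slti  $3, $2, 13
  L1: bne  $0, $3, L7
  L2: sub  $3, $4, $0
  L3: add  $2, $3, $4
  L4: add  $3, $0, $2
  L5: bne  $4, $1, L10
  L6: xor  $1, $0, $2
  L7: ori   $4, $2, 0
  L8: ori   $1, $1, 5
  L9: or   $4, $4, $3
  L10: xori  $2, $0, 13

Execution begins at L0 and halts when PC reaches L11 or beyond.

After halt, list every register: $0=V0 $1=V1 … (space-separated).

$0=0 $1=0 $2=13 $3=0 $4=0

[0] slti  $3, $2, 13  →  {$0:0, $1:7, $2:14, $3:0, $4:0}
[1] bne  $0, $3, L7  →  {$0:0, $1:7, $2:14, $3:0, $4:0}  ⟨branch fallthrough⟩
[2] sub  $3, $4, $0  →  {$0:0, $1:7, $2:14, $3:0, $4:0}
[3] add  $2, $3, $4  →  {$0:0, $1:7, $2:0, $3:0, $4:0}
[4] add  $3, $0, $2  →  {$0:0, $1:7, $2:0, $3:0, $4:0}
[5] bne  $4, $1, L10  →  {$0:0, $1:7, $2:0, $3:0, $4:0}  ⟨branch taken⟩
[6] xor  $1, $0, $2  →  {$0:0, $1:0, $2:0, $3:0, $4:0}
[10] xori  $2, $0, 13  →  {$0:0, $1:0, $2:13, $3:0, $4:0}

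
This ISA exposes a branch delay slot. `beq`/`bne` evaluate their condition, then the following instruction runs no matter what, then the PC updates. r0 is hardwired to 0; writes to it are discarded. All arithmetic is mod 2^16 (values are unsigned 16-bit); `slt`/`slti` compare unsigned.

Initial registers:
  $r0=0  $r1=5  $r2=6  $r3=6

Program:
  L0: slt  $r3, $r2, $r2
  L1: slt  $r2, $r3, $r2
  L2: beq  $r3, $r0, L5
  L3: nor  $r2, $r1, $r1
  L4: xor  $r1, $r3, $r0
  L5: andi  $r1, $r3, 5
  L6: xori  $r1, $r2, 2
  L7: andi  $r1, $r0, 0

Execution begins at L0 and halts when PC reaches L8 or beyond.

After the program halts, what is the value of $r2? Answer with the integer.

65530

  step pc=0: slt  $r3, $r2, $r2  regs=(0,5,6,0)
  step pc=1: slt  $r2, $r3, $r2  regs=(0,5,1,0)
  step pc=2: beq  $r3, $r0, L5  cond=T  regs=(0,5,1,0)
  step pc=3: nor  $r2, $r1, $r1  regs=(0,5,65530,0)
  step pc=5: andi  $r1, $r3, 5  regs=(0,0,65530,0)
  step pc=6: xori  $r1, $r2, 2  regs=(0,65528,65530,0)
  step pc=7: andi  $r1, $r0, 0  regs=(0,0,65530,0)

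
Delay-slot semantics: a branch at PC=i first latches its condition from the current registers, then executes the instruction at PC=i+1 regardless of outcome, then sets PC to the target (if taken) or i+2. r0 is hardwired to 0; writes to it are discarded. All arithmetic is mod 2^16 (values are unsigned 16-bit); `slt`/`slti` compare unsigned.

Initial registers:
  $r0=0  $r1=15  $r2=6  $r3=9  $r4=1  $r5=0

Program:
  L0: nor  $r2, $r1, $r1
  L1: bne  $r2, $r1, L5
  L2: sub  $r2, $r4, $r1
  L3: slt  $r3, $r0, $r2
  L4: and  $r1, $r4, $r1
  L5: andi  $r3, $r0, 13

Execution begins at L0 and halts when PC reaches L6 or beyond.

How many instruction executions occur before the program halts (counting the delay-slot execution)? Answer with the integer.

  step pc=0: nor  $r2, $r1, $r1  regs=(0,15,65520,9,1,0)
  step pc=1: bne  $r2, $r1, L5  cond=T  regs=(0,15,65520,9,1,0)
  step pc=2: sub  $r2, $r4, $r1  regs=(0,15,65522,9,1,0)
  step pc=5: andi  $r3, $r0, 13  regs=(0,15,65522,0,1,0)

4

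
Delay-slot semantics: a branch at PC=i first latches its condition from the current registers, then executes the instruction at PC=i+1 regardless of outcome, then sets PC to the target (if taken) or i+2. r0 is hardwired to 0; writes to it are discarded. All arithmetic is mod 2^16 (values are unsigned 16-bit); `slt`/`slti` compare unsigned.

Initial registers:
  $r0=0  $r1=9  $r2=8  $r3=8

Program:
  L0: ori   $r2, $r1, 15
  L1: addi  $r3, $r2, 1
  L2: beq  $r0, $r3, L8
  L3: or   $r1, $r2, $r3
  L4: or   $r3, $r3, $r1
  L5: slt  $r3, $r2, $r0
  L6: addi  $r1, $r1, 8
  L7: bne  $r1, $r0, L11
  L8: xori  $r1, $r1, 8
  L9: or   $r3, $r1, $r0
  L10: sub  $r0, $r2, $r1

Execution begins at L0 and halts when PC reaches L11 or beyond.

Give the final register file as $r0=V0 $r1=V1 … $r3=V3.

  step pc=0: ori   $r2, $r1, 15  regs=(0,9,15,8)
  step pc=1: addi  $r3, $r2, 1  regs=(0,9,15,16)
  step pc=2: beq  $r0, $r3, L8  cond=F  regs=(0,9,15,16)
  step pc=3: or   $r1, $r2, $r3  regs=(0,31,15,16)
  step pc=4: or   $r3, $r3, $r1  regs=(0,31,15,31)
  step pc=5: slt  $r3, $r2, $r0  regs=(0,31,15,0)
  step pc=6: addi  $r1, $r1, 8  regs=(0,39,15,0)
  step pc=7: bne  $r1, $r0, L11  cond=T  regs=(0,39,15,0)
  step pc=8: xori  $r1, $r1, 8  regs=(0,47,15,0)

$r0=0 $r1=47 $r2=15 $r3=0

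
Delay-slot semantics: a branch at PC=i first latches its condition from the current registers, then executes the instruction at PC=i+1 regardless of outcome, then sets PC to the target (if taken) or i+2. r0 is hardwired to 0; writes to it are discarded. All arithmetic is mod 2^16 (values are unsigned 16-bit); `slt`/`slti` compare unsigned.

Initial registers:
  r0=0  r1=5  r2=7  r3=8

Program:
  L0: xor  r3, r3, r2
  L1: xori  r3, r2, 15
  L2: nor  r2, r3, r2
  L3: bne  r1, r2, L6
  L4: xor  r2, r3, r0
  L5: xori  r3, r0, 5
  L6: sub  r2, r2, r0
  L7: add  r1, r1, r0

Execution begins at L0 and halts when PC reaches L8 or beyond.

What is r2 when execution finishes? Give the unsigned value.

8

#0 xor  r3, r3, r2 ; 0/5/7/15
#1 xori  r3, r2, 15 ; 0/5/7/8
#2 nor  r2, r3, r2 ; 0/5/65520/8
#3 bne  r1, r2, L6 ; 0/5/65520/8 ; →target
#4 xor  r2, r3, r0 ; 0/5/8/8
#6 sub  r2, r2, r0 ; 0/5/8/8
#7 add  r1, r1, r0 ; 0/5/8/8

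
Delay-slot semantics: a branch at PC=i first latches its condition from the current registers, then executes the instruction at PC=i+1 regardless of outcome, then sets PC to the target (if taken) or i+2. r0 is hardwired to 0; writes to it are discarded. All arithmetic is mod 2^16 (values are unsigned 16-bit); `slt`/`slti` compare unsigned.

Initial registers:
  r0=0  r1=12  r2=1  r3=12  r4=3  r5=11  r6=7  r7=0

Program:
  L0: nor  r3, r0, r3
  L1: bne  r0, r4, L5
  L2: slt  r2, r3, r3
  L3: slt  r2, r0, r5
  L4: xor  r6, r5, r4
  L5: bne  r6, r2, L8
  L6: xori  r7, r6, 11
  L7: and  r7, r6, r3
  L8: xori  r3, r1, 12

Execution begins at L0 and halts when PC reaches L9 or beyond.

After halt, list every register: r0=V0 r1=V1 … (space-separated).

r0=0 r1=12 r2=0 r3=0 r4=3 r5=11 r6=7 r7=12

[0] nor  r3, r0, r3  →  {r0:0, r1:12, r2:1, r3:65523, r4:3, r5:11, r6:7, r7:0}
[1] bne  r0, r4, L5  →  {r0:0, r1:12, r2:1, r3:65523, r4:3, r5:11, r6:7, r7:0}  ⟨branch taken⟩
[2] slt  r2, r3, r3  →  {r0:0, r1:12, r2:0, r3:65523, r4:3, r5:11, r6:7, r7:0}
[5] bne  r6, r2, L8  →  {r0:0, r1:12, r2:0, r3:65523, r4:3, r5:11, r6:7, r7:0}  ⟨branch taken⟩
[6] xori  r7, r6, 11  →  {r0:0, r1:12, r2:0, r3:65523, r4:3, r5:11, r6:7, r7:12}
[8] xori  r3, r1, 12  →  {r0:0, r1:12, r2:0, r3:0, r4:3, r5:11, r6:7, r7:12}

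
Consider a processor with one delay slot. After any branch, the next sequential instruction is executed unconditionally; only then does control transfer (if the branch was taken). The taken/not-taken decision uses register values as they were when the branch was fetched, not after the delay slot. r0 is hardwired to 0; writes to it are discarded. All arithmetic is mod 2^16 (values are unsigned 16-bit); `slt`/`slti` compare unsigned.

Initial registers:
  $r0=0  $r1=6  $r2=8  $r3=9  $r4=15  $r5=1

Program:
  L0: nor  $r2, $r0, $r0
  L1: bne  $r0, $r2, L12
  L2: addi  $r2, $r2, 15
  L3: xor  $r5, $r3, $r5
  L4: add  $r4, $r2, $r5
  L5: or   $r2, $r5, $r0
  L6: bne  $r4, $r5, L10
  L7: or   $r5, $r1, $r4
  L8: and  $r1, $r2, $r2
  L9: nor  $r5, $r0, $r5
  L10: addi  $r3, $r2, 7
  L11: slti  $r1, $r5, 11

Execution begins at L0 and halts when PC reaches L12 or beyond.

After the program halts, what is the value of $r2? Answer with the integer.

[0] nor  $r2, $r0, $r0  →  {$r0:0, $r1:6, $r2:65535, $r3:9, $r4:15, $r5:1}
[1] bne  $r0, $r2, L12  →  {$r0:0, $r1:6, $r2:65535, $r3:9, $r4:15, $r5:1}  ⟨branch taken⟩
[2] addi  $r2, $r2, 15  →  {$r0:0, $r1:6, $r2:14, $r3:9, $r4:15, $r5:1}

14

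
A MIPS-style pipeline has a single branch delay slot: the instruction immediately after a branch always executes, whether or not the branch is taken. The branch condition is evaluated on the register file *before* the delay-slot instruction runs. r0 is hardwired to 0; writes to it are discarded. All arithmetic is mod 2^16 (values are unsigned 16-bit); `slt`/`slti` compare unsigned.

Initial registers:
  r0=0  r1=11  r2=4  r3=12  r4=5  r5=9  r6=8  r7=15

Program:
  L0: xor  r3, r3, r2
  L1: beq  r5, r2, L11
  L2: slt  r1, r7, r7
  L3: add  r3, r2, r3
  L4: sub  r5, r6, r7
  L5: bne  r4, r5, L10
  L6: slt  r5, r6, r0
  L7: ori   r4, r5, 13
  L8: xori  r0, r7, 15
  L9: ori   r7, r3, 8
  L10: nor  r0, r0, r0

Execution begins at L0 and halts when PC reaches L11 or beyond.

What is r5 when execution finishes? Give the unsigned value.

0

[0] xor  r3, r3, r2  →  {r0:0, r1:11, r2:4, r3:8, r4:5, r5:9, r6:8, r7:15}
[1] beq  r5, r2, L11  →  {r0:0, r1:11, r2:4, r3:8, r4:5, r5:9, r6:8, r7:15}  ⟨branch fallthrough⟩
[2] slt  r1, r7, r7  →  {r0:0, r1:0, r2:4, r3:8, r4:5, r5:9, r6:8, r7:15}
[3] add  r3, r2, r3  →  {r0:0, r1:0, r2:4, r3:12, r4:5, r5:9, r6:8, r7:15}
[4] sub  r5, r6, r7  →  {r0:0, r1:0, r2:4, r3:12, r4:5, r5:65529, r6:8, r7:15}
[5] bne  r4, r5, L10  →  {r0:0, r1:0, r2:4, r3:12, r4:5, r5:65529, r6:8, r7:15}  ⟨branch taken⟩
[6] slt  r5, r6, r0  →  {r0:0, r1:0, r2:4, r3:12, r4:5, r5:0, r6:8, r7:15}
[10] nor  r0, r0, r0  →  {r0:0, r1:0, r2:4, r3:12, r4:5, r5:0, r6:8, r7:15}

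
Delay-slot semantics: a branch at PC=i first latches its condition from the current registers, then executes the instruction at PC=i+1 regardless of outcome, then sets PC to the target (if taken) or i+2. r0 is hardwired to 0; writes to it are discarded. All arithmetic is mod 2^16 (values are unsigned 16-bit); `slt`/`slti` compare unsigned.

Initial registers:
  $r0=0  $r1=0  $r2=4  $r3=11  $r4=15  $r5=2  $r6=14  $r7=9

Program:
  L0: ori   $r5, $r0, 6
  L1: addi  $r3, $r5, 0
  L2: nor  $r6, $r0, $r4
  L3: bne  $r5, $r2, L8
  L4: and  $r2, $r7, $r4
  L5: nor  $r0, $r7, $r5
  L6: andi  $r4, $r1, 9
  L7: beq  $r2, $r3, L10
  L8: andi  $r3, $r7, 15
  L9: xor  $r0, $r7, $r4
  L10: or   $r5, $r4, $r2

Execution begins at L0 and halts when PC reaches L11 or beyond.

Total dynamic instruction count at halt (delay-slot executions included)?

8

[0] ori   $r5, $r0, 6  →  {$r0:0, $r1:0, $r2:4, $r3:11, $r4:15, $r5:6, $r6:14, $r7:9}
[1] addi  $r3, $r5, 0  →  {$r0:0, $r1:0, $r2:4, $r3:6, $r4:15, $r5:6, $r6:14, $r7:9}
[2] nor  $r6, $r0, $r4  →  {$r0:0, $r1:0, $r2:4, $r3:6, $r4:15, $r5:6, $r6:65520, $r7:9}
[3] bne  $r5, $r2, L8  →  {$r0:0, $r1:0, $r2:4, $r3:6, $r4:15, $r5:6, $r6:65520, $r7:9}  ⟨branch taken⟩
[4] and  $r2, $r7, $r4  →  {$r0:0, $r1:0, $r2:9, $r3:6, $r4:15, $r5:6, $r6:65520, $r7:9}
[8] andi  $r3, $r7, 15  →  {$r0:0, $r1:0, $r2:9, $r3:9, $r4:15, $r5:6, $r6:65520, $r7:9}
[9] xor  $r0, $r7, $r4  →  {$r0:0, $r1:0, $r2:9, $r3:9, $r4:15, $r5:6, $r6:65520, $r7:9}
[10] or   $r5, $r4, $r2  →  {$r0:0, $r1:0, $r2:9, $r3:9, $r4:15, $r5:15, $r6:65520, $r7:9}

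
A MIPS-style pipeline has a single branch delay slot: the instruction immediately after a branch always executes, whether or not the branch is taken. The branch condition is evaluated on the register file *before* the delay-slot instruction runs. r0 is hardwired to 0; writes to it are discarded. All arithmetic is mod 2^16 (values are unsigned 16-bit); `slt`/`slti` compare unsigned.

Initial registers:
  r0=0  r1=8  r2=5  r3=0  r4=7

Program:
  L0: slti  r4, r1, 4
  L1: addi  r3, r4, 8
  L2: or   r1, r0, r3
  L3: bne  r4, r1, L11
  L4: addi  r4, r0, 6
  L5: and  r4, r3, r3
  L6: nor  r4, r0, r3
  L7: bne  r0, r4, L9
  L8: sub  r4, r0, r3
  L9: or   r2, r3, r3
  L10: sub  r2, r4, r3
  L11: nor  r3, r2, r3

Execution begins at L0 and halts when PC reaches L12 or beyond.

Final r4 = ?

6

PC=0  slti  r4, r1, 4        | r0=0 r1=8 r2=5 r3=0 r4=0
PC=1  addi  r3, r4, 8        | r0=0 r1=8 r2=5 r3=8 r4=0
PC=2  or   r1, r0, r3        | r0=0 r1=8 r2=5 r3=8 r4=0
PC=3  bne  r4, r1, L11       | r0=0 r1=8 r2=5 r3=8 r4=0  [TAKEN]
PC=4  addi  r4, r0, 6        | r0=0 r1=8 r2=5 r3=8 r4=6
PC=11 nor  r3, r2, r3        | r0=0 r1=8 r2=5 r3=65522 r4=6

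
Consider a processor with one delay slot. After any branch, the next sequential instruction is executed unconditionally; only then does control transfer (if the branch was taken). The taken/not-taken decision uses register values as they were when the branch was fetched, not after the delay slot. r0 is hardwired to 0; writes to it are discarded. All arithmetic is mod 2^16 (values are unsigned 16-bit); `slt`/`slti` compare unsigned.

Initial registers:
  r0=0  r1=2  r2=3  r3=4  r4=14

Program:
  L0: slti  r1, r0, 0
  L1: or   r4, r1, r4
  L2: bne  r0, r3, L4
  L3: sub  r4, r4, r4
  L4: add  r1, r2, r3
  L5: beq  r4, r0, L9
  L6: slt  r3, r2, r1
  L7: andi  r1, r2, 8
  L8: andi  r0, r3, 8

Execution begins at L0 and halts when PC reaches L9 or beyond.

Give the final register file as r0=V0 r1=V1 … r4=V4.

[0] slti  r1, r0, 0  →  {r0:0, r1:0, r2:3, r3:4, r4:14}
[1] or   r4, r1, r4  →  {r0:0, r1:0, r2:3, r3:4, r4:14}
[2] bne  r0, r3, L4  →  {r0:0, r1:0, r2:3, r3:4, r4:14}  ⟨branch taken⟩
[3] sub  r4, r4, r4  →  {r0:0, r1:0, r2:3, r3:4, r4:0}
[4] add  r1, r2, r3  →  {r0:0, r1:7, r2:3, r3:4, r4:0}
[5] beq  r4, r0, L9  →  {r0:0, r1:7, r2:3, r3:4, r4:0}  ⟨branch taken⟩
[6] slt  r3, r2, r1  →  {r0:0, r1:7, r2:3, r3:1, r4:0}

r0=0 r1=7 r2=3 r3=1 r4=0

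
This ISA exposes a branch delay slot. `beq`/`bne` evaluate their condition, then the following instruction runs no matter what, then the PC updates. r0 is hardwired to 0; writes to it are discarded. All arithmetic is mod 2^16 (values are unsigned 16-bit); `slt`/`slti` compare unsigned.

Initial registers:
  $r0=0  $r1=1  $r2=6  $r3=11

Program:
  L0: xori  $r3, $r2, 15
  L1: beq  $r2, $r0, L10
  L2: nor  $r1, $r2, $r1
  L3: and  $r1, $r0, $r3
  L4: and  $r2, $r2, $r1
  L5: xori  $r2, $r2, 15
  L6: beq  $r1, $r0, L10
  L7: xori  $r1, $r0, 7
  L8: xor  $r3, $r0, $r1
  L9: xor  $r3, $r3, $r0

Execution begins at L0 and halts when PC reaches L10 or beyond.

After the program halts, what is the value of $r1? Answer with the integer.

[0] xori  $r3, $r2, 15  →  {$r0:0, $r1:1, $r2:6, $r3:9}
[1] beq  $r2, $r0, L10  →  {$r0:0, $r1:1, $r2:6, $r3:9}  ⟨branch fallthrough⟩
[2] nor  $r1, $r2, $r1  →  {$r0:0, $r1:65528, $r2:6, $r3:9}
[3] and  $r1, $r0, $r3  →  {$r0:0, $r1:0, $r2:6, $r3:9}
[4] and  $r2, $r2, $r1  →  {$r0:0, $r1:0, $r2:0, $r3:9}
[5] xori  $r2, $r2, 15  →  {$r0:0, $r1:0, $r2:15, $r3:9}
[6] beq  $r1, $r0, L10  →  {$r0:0, $r1:0, $r2:15, $r3:9}  ⟨branch taken⟩
[7] xori  $r1, $r0, 7  →  {$r0:0, $r1:7, $r2:15, $r3:9}

7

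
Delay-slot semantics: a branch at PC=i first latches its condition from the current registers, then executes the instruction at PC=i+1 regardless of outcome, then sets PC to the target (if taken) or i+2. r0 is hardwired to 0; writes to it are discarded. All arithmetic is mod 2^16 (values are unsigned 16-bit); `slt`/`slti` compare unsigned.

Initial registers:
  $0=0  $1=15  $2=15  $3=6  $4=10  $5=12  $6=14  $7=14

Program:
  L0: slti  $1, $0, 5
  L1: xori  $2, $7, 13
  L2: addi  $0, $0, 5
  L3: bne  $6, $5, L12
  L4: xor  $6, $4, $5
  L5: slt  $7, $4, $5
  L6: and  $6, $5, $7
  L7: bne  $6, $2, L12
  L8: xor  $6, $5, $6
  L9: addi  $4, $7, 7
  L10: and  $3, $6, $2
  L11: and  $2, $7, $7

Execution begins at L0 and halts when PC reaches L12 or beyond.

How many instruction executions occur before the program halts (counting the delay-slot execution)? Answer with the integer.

5

#0 slti  $1, $0, 5 ; 0/1/15/6/10/12/14/14
#1 xori  $2, $7, 13 ; 0/1/3/6/10/12/14/14
#2 addi  $0, $0, 5 ; 0/1/3/6/10/12/14/14
#3 bne  $6, $5, L12 ; 0/1/3/6/10/12/14/14 ; →target
#4 xor  $6, $4, $5 ; 0/1/3/6/10/12/6/14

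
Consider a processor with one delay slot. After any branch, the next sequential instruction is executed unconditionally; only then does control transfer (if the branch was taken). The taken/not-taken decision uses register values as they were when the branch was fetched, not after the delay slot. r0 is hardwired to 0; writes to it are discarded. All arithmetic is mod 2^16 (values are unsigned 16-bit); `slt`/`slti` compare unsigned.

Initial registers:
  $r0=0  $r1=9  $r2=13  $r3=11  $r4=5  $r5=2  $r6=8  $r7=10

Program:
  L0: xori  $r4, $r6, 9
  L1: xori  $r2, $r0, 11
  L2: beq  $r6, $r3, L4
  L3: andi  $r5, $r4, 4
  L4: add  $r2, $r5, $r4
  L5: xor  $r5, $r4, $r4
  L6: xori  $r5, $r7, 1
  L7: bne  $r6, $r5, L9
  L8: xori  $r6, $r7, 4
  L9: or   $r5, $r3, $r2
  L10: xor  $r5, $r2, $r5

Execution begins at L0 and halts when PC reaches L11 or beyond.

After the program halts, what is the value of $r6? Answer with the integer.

  step pc=0: xori  $r4, $r6, 9  regs=(0,9,13,11,1,2,8,10)
  step pc=1: xori  $r2, $r0, 11  regs=(0,9,11,11,1,2,8,10)
  step pc=2: beq  $r6, $r3, L4  cond=F  regs=(0,9,11,11,1,2,8,10)
  step pc=3: andi  $r5, $r4, 4  regs=(0,9,11,11,1,0,8,10)
  step pc=4: add  $r2, $r5, $r4  regs=(0,9,1,11,1,0,8,10)
  step pc=5: xor  $r5, $r4, $r4  regs=(0,9,1,11,1,0,8,10)
  step pc=6: xori  $r5, $r7, 1  regs=(0,9,1,11,1,11,8,10)
  step pc=7: bne  $r6, $r5, L9  cond=T  regs=(0,9,1,11,1,11,8,10)
  step pc=8: xori  $r6, $r7, 4  regs=(0,9,1,11,1,11,14,10)
  step pc=9: or   $r5, $r3, $r2  regs=(0,9,1,11,1,11,14,10)
  step pc=10: xor  $r5, $r2, $r5  regs=(0,9,1,11,1,10,14,10)

14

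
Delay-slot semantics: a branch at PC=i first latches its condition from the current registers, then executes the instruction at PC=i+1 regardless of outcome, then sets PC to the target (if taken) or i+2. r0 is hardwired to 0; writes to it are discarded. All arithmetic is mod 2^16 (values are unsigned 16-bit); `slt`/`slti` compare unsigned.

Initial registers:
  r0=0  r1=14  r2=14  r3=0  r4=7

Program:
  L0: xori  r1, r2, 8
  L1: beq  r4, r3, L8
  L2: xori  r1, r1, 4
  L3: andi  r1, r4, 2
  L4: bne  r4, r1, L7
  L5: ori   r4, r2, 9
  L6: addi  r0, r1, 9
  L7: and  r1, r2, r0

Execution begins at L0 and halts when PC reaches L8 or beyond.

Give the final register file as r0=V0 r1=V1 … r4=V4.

r0=0 r1=0 r2=14 r3=0 r4=15

[0] xori  r1, r2, 8  →  {r0:0, r1:6, r2:14, r3:0, r4:7}
[1] beq  r4, r3, L8  →  {r0:0, r1:6, r2:14, r3:0, r4:7}  ⟨branch fallthrough⟩
[2] xori  r1, r1, 4  →  {r0:0, r1:2, r2:14, r3:0, r4:7}
[3] andi  r1, r4, 2  →  {r0:0, r1:2, r2:14, r3:0, r4:7}
[4] bne  r4, r1, L7  →  {r0:0, r1:2, r2:14, r3:0, r4:7}  ⟨branch taken⟩
[5] ori   r4, r2, 9  →  {r0:0, r1:2, r2:14, r3:0, r4:15}
[7] and  r1, r2, r0  →  {r0:0, r1:0, r2:14, r3:0, r4:15}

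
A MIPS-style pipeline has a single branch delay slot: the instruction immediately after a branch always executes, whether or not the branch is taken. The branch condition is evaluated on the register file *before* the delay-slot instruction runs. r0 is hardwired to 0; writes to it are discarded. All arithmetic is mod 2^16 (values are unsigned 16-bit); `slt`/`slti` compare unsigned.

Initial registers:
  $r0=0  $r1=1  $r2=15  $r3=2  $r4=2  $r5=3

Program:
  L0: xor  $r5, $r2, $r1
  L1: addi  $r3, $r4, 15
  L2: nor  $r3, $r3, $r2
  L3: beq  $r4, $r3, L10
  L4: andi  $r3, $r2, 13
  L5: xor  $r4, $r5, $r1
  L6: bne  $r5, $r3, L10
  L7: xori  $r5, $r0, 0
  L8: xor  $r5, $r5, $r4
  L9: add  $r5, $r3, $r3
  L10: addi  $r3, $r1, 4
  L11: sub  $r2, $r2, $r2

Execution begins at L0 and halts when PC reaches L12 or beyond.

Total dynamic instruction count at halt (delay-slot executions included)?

10

[0] xor  $r5, $r2, $r1  →  {$r0:0, $r1:1, $r2:15, $r3:2, $r4:2, $r5:14}
[1] addi  $r3, $r4, 15  →  {$r0:0, $r1:1, $r2:15, $r3:17, $r4:2, $r5:14}
[2] nor  $r3, $r3, $r2  →  {$r0:0, $r1:1, $r2:15, $r3:65504, $r4:2, $r5:14}
[3] beq  $r4, $r3, L10  →  {$r0:0, $r1:1, $r2:15, $r3:65504, $r4:2, $r5:14}  ⟨branch fallthrough⟩
[4] andi  $r3, $r2, 13  →  {$r0:0, $r1:1, $r2:15, $r3:13, $r4:2, $r5:14}
[5] xor  $r4, $r5, $r1  →  {$r0:0, $r1:1, $r2:15, $r3:13, $r4:15, $r5:14}
[6] bne  $r5, $r3, L10  →  {$r0:0, $r1:1, $r2:15, $r3:13, $r4:15, $r5:14}  ⟨branch taken⟩
[7] xori  $r5, $r0, 0  →  {$r0:0, $r1:1, $r2:15, $r3:13, $r4:15, $r5:0}
[10] addi  $r3, $r1, 4  →  {$r0:0, $r1:1, $r2:15, $r3:5, $r4:15, $r5:0}
[11] sub  $r2, $r2, $r2  →  {$r0:0, $r1:1, $r2:0, $r3:5, $r4:15, $r5:0}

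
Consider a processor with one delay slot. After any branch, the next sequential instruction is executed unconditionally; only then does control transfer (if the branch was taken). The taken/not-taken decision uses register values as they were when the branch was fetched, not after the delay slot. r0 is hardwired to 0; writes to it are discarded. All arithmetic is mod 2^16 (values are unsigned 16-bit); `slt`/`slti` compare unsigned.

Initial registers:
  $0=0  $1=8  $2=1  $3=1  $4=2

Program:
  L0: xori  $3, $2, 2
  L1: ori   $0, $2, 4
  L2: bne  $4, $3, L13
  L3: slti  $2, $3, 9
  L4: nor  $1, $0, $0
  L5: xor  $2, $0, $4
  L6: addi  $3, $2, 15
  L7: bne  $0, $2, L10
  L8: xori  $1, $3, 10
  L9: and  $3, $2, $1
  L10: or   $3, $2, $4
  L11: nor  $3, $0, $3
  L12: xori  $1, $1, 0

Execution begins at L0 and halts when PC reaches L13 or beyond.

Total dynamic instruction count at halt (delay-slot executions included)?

PC=0  xori  $3, $2, 2        | $0=0 $1=8 $2=1 $3=3 $4=2
PC=1  ori   $0, $2, 4        | $0=0 $1=8 $2=1 $3=3 $4=2
PC=2  bne  $4, $3, L13       | $0=0 $1=8 $2=1 $3=3 $4=2  [TAKEN]
PC=3  slti  $2, $3, 9        | $0=0 $1=8 $2=1 $3=3 $4=2

4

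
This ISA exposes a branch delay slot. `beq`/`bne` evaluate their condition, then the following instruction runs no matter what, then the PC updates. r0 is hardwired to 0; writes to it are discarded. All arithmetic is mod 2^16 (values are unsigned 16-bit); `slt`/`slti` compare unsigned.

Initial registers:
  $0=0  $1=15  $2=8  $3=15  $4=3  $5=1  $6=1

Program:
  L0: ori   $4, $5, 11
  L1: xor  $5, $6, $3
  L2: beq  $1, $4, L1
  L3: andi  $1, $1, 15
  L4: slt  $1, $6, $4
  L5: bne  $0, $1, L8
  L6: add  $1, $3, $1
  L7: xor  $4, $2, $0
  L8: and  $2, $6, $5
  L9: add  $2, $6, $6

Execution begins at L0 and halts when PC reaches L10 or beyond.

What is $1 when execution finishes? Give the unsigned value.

16

PC=0  ori   $4, $5, 11       | $0=0 $1=15 $2=8 $3=15 $4=11 $5=1 $6=1
PC=1  xor  $5, $6, $3        | $0=0 $1=15 $2=8 $3=15 $4=11 $5=14 $6=1
PC=2  beq  $1, $4, L1        | $0=0 $1=15 $2=8 $3=15 $4=11 $5=14 $6=1  [not taken]
PC=3  andi  $1, $1, 15       | $0=0 $1=15 $2=8 $3=15 $4=11 $5=14 $6=1
PC=4  slt  $1, $6, $4        | $0=0 $1=1 $2=8 $3=15 $4=11 $5=14 $6=1
PC=5  bne  $0, $1, L8        | $0=0 $1=1 $2=8 $3=15 $4=11 $5=14 $6=1  [TAKEN]
PC=6  add  $1, $3, $1        | $0=0 $1=16 $2=8 $3=15 $4=11 $5=14 $6=1
PC=8  and  $2, $6, $5        | $0=0 $1=16 $2=0 $3=15 $4=11 $5=14 $6=1
PC=9  add  $2, $6, $6        | $0=0 $1=16 $2=2 $3=15 $4=11 $5=14 $6=1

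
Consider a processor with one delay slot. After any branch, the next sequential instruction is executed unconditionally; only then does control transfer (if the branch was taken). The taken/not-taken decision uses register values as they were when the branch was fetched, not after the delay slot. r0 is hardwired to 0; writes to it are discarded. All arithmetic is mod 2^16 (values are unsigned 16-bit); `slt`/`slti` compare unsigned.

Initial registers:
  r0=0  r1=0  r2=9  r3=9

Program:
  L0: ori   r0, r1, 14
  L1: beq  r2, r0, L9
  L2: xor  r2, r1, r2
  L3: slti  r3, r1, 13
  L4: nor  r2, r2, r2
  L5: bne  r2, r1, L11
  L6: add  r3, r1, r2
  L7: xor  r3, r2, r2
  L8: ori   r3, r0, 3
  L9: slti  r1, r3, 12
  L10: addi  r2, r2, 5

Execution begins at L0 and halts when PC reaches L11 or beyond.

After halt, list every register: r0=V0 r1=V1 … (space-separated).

r0=0 r1=0 r2=65526 r3=65526

[0] ori   r0, r1, 14  →  {r0:0, r1:0, r2:9, r3:9}
[1] beq  r2, r0, L9  →  {r0:0, r1:0, r2:9, r3:9}  ⟨branch fallthrough⟩
[2] xor  r2, r1, r2  →  {r0:0, r1:0, r2:9, r3:9}
[3] slti  r3, r1, 13  →  {r0:0, r1:0, r2:9, r3:1}
[4] nor  r2, r2, r2  →  {r0:0, r1:0, r2:65526, r3:1}
[5] bne  r2, r1, L11  →  {r0:0, r1:0, r2:65526, r3:1}  ⟨branch taken⟩
[6] add  r3, r1, r2  →  {r0:0, r1:0, r2:65526, r3:65526}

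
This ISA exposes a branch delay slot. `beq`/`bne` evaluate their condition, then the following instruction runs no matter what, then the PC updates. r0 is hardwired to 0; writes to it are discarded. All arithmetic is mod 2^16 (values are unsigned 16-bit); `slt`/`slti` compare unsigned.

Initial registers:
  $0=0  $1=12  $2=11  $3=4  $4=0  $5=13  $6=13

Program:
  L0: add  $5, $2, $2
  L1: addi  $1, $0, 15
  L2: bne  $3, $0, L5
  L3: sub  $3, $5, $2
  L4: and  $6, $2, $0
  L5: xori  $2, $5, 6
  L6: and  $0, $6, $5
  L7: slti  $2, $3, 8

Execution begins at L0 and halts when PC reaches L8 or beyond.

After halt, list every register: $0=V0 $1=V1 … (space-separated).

[0] add  $5, $2, $2  →  {$0:0, $1:12, $2:11, $3:4, $4:0, $5:22, $6:13}
[1] addi  $1, $0, 15  →  {$0:0, $1:15, $2:11, $3:4, $4:0, $5:22, $6:13}
[2] bne  $3, $0, L5  →  {$0:0, $1:15, $2:11, $3:4, $4:0, $5:22, $6:13}  ⟨branch taken⟩
[3] sub  $3, $5, $2  →  {$0:0, $1:15, $2:11, $3:11, $4:0, $5:22, $6:13}
[5] xori  $2, $5, 6  →  {$0:0, $1:15, $2:16, $3:11, $4:0, $5:22, $6:13}
[6] and  $0, $6, $5  →  {$0:0, $1:15, $2:16, $3:11, $4:0, $5:22, $6:13}
[7] slti  $2, $3, 8  →  {$0:0, $1:15, $2:0, $3:11, $4:0, $5:22, $6:13}

$0=0 $1=15 $2=0 $3=11 $4=0 $5=22 $6=13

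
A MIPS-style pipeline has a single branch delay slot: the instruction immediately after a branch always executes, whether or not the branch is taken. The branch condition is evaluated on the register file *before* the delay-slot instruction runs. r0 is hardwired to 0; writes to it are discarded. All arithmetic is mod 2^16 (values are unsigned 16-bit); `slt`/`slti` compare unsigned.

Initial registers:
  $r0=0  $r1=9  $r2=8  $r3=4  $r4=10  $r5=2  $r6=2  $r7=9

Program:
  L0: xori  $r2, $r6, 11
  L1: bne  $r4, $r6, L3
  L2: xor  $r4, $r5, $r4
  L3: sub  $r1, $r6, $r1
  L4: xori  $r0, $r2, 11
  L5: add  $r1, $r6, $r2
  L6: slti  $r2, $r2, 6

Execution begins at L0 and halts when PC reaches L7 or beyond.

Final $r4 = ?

[0] xori  $r2, $r6, 11  →  {$r0:0, $r1:9, $r2:9, $r3:4, $r4:10, $r5:2, $r6:2, $r7:9}
[1] bne  $r4, $r6, L3  →  {$r0:0, $r1:9, $r2:9, $r3:4, $r4:10, $r5:2, $r6:2, $r7:9}  ⟨branch taken⟩
[2] xor  $r4, $r5, $r4  →  {$r0:0, $r1:9, $r2:9, $r3:4, $r4:8, $r5:2, $r6:2, $r7:9}
[3] sub  $r1, $r6, $r1  →  {$r0:0, $r1:65529, $r2:9, $r3:4, $r4:8, $r5:2, $r6:2, $r7:9}
[4] xori  $r0, $r2, 11  →  {$r0:0, $r1:65529, $r2:9, $r3:4, $r4:8, $r5:2, $r6:2, $r7:9}
[5] add  $r1, $r6, $r2  →  {$r0:0, $r1:11, $r2:9, $r3:4, $r4:8, $r5:2, $r6:2, $r7:9}
[6] slti  $r2, $r2, 6  →  {$r0:0, $r1:11, $r2:0, $r3:4, $r4:8, $r5:2, $r6:2, $r7:9}

8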